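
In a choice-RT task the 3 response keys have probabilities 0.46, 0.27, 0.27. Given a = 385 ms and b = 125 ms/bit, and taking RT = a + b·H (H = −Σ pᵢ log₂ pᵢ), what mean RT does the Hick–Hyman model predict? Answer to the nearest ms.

Entropy contributions −pᵢ log₂ pᵢ: 0.5153, 0.5100, 0.5100; sum H = 1.5354 bits.
RT = a + bH = 385 + 125·1.5354 = 576.92 ms.

577 ms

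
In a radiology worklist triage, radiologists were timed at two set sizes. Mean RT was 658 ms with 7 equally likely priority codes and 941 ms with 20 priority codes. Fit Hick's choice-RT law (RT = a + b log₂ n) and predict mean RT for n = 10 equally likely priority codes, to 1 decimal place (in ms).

With log₂ n on the abscissa the relation is linear; from the two conditions:
  b = (941 − 658) / (log₂ 20 − log₂ 7) = 283 / (4.3219 − 2.8074) = 186.851 ms/bit
  a = 658 − 186.851 × 2.8074 = 133.442 ms
Then RT(10) = 133.442 + 186.851 × log₂ 10 = 133.442 + 186.851 × 3.3219 ≈ 754.149 ms.

754.1 ms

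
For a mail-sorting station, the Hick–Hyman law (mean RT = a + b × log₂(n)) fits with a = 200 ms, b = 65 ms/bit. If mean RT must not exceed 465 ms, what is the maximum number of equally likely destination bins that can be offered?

16

Set 200 + 65·log₂ n ≤ 465 → log₂ n ≤ (465 − 200)/65 = 4.0769.
So n ≤ 2^4.0769 = 16.876; the largest integer n is 16.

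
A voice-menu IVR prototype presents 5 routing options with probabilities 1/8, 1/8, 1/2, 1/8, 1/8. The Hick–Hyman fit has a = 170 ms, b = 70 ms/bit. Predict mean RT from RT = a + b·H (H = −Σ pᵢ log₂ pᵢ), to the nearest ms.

310 ms

H = −Σ pᵢ log₂ pᵢ = 0.125·3 + 0.125·3 + 0.5·1 + 0.125·3 + 0.125·3 = 2.000 bits.
RT = 170 + 70 × 2.000 = 310.00 ms.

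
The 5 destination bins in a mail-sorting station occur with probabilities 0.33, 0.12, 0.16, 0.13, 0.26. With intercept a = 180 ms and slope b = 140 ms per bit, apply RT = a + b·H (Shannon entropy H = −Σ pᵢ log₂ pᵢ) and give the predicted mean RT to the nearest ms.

489 ms

H = 0.33·log₂(1/0.33) + 0.12·log₂(1/0.12) + 0.16·log₂(1/0.16) + 0.13·log₂(1/0.13) + 0.26·log₂(1/0.26) = 2.2058 bits.
RT = 180 + 140 × 2.2058 = 488.82 ms.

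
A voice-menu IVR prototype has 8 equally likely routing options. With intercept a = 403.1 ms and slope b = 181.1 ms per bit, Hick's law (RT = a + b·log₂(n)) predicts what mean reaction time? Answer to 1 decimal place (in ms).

log₂(8) = 3 bits, so RT = 403.1 + 181.1 × 3 ≈ 946.400 ms.

946.4 ms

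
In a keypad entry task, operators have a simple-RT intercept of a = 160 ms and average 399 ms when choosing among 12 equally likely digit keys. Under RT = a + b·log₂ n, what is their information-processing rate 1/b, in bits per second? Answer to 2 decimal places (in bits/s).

Choice component = 399 − 160 = 239 ms over log₂(12) = 3.5850 bits.
b = 239 / 3.5850 = 66.667 ms/bit, so 1/b = 15.000 bits/s.

15.00 bits/s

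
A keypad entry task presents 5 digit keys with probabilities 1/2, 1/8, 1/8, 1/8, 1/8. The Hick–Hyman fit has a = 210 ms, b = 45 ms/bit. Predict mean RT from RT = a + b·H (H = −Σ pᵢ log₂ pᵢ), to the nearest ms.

Each term −pᵢ log₂ pᵢ: 0.5·1 + 0.125·3 + 0.125·3 + 0.125·3 + 0.125·3; summed, H = 2.000 bits.
Mean RT = a + bH = 210 + 45·2.000 = 300.00 ms.

300 ms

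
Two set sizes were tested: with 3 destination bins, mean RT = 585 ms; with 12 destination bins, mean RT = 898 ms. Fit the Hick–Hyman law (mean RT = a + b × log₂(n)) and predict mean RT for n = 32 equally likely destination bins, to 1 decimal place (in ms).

1119.5 ms

Fit slope and intercept:
  b = (898 − 585) / (log₂ 12 − log₂ 3) = 313 / (3.5850 − 1.5850) = 156.500 ms/bit
  a = 585 − 156.500 × 1.5850 = 336.953 ms
Then RT(32) = 336.953 + 156.500 × log₂ 32 = 336.953 + 156.500 × 5 ≈ 1119.453 ms.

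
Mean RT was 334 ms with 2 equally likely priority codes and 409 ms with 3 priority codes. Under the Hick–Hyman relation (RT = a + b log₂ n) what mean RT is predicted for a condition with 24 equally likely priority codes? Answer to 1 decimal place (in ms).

793.6 ms

Fit slope and intercept:
  b = (409 − 334) / (log₂ 3 − log₂ 2) = 75 / (1.5850 − 1) = 128.213 ms/bit
  a = 334 − 128.213 × 1 = 205.787 ms
Then RT(24) = 205.787 + 128.213 × log₂ 24 = 205.787 + 128.213 × 4.5850 ≈ 793.640 ms.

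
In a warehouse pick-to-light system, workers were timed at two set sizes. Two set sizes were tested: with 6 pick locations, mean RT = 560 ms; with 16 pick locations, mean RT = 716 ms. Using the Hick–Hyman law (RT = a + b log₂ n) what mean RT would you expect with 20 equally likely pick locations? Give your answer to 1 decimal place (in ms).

751.5 ms

With log₂ n on the abscissa the relation is linear; from the two conditions:
  b = (716 − 560) / (log₂ 16 − log₂ 6) = 156 / (4 − 2.5850) = 110.244 ms/bit
  a = 560 − 110.244 × 2.5850 = 275.022 ms
Then RT(20) = 275.022 + 110.244 × log₂ 20 = 275.022 + 110.244 × 4.3219 ≈ 751.491 ms.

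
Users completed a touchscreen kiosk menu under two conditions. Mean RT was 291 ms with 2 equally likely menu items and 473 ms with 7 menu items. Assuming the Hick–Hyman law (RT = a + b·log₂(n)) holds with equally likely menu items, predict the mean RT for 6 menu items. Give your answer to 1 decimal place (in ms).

With log₂ n on the abscissa the relation is linear; from the two conditions:
  b = (473 − 291) / (log₂ 7 − log₂ 2) = 182 / (2.8074 − 1) = 100.700 ms/bit
  a = 291 − 100.700 × 1 = 190.300 ms
Then RT(6) = 190.300 + 100.700 × log₂ 6 = 190.300 + 100.700 × 2.5850 ≈ 450.605 ms.

450.6 ms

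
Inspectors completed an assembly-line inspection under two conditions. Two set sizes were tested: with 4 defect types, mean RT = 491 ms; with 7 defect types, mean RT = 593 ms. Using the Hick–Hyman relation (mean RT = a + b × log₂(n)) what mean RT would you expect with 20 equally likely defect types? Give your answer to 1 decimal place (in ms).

784.3 ms

RT is linear in log₂ n, so two points fix the line:
  b = (593 − 491) / (log₂ 7 − log₂ 4) = 102 / (2.8074 − 2) = 126.338 ms/bit
  a = 491 − 126.338 × 2 = 238.323 ms
Then RT(20) = 238.323 + 126.338 × log₂ 20 = 238.323 + 126.338 × 4.3219 ≈ 784.349 ms.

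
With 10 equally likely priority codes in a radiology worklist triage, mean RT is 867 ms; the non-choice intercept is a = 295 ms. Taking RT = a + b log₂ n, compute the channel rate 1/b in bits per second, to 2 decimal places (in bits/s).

5.81 bits/s

Choice component = 867 − 295 = 572 ms over log₂(10) = 3.3219 bits.
b = 572 / 3.3219 = 172.189 ms/bit, so 1/b = 5.808 bits/s.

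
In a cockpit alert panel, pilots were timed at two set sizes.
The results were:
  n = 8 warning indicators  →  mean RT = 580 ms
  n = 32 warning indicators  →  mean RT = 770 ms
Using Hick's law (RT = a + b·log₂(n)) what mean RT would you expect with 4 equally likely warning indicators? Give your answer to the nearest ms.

485 ms

Fit slope and intercept:
  b = (770 − 580) / (log₂ 32 − log₂ 8) = 190 / (5 − 3) = 95 ms/bit
  a = 580 − 95 × 3 = 295 ms
Then RT(4) = 295 + 95 × log₂ 4 = 295 + 95 × 2 ≈ 485.000 ms.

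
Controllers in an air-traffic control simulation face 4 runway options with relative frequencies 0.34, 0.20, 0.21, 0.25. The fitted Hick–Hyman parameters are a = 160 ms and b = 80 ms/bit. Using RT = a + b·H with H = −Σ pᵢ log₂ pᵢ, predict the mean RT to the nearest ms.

317 ms

H = 0.34·log₂(1/0.34) + 0.20·log₂(1/0.20) + 0.21·log₂(1/0.21) + 0.25·log₂(1/0.25) = 1.9664 bits.
RT = 160 + 80 × 1.9664 = 317.31 ms.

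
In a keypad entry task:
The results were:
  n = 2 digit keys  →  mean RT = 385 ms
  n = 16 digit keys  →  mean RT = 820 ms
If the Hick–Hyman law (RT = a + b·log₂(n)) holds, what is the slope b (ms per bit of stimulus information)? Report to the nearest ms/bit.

145 ms/bit

Slope: b = (820 − 385) / (log₂ 16 − log₂ 2) = 435/3.0000 = 145 ms/bit.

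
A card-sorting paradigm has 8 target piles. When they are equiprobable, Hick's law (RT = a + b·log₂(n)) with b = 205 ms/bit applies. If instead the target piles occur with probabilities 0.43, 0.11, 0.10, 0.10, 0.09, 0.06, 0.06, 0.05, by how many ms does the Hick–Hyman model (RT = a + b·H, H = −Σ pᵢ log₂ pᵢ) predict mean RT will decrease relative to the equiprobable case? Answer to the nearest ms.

91 ms

Equiprobable entropy H₀ = log₂ 8 = 3.0000 bits.
Skewed entropy H = −Σ pᵢ log₂ pᵢ = 2.5541 bits.
ΔRT = b·(H₀ − H) = 205 × 0.4459 = 91.42 ms.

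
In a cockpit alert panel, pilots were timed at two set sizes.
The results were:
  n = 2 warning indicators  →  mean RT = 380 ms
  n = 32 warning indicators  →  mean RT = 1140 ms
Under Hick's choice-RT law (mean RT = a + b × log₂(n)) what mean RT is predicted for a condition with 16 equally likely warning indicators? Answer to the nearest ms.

950 ms

With log₂ n on the abscissa the relation is linear; from the two conditions:
  b = (1140 − 380) / (log₂ 32 − log₂ 2) = 760 / (5 − 1) = 190 ms/bit
  a = 380 − 190 × 1 = 190 ms
Then RT(16) = 190 + 190 × log₂ 16 = 190 + 190 × 4 ≈ 950.000 ms.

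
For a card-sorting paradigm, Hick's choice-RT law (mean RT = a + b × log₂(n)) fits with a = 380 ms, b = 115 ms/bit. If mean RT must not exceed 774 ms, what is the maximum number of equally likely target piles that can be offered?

10

Information budget: (774 − 380)/115 = 3.4261 bits, so n ≤ 2^3.4261 = 10.749 → at most 10.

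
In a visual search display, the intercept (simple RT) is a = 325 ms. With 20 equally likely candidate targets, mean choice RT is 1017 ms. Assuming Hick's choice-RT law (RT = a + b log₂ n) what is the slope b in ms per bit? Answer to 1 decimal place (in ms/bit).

160.1 ms/bit

log₂(20) = 4.3219 bits.
b = (RT − a)/log₂ n = (1017 − 325) / 4.3219 = 160.114 ms/bit.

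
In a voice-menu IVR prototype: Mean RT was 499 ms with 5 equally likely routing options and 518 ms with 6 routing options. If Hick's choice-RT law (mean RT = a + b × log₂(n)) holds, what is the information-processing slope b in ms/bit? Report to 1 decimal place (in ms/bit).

The slope on a log₂ axis is (518 − 499) / (2.5850 − 2.3219) = 72.234 ms/bit.

72.2 ms/bit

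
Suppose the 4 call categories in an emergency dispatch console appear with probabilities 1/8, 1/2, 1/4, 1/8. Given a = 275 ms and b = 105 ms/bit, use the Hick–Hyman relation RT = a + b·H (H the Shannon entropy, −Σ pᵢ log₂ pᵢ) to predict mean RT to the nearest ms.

H = −Σ pᵢ log₂ pᵢ = 0.125·3 + 0.5·1 + 0.25·2 + 0.125·3 = 1.750 bits.
RT = 275 + 105 × 1.750 = 458.75 ms.

459 ms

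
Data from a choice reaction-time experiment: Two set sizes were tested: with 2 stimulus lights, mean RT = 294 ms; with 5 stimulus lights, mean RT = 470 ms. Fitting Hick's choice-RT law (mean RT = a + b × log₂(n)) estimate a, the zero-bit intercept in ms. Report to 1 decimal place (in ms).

Slope: b = (470 − 294) / (log₂ 5 − log₂ 2) = 176/1.3219 = 133.139 ms/bit.
a = RT₁ − b·log₂ n₁ = 294 − 133.139 × 1 = 160.861 ms.

160.9 ms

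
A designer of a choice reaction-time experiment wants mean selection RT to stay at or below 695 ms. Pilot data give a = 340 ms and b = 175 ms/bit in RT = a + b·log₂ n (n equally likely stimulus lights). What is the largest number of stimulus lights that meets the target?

Information budget: (695 − 340)/175 = 2.0286 bits, so n ≤ 2^2.0286 = 4.080 → at most 4.

4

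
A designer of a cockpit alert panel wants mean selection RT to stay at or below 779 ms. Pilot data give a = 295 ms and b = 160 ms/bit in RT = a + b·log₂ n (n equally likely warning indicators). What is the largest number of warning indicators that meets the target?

Information budget: (779 − 295)/160 = 3.0250 bits, so n ≤ 2^3.0250 = 8.140 → at most 8.

8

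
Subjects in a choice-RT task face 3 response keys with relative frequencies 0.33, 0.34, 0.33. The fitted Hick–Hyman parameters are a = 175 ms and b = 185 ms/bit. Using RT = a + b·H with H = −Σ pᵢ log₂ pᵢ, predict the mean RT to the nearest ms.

468 ms

H = 0.33·log₂(1/0.33) + 0.34·log₂(1/0.34) + 0.33·log₂(1/0.33) = 1.5848 bits.
RT = 175 + 185 × 1.5848 = 468.19 ms.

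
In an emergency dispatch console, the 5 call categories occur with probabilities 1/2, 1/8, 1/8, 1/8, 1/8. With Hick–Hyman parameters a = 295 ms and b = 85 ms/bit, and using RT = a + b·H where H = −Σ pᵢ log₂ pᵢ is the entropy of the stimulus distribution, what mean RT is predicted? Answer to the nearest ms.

Each term −pᵢ log₂ pᵢ: 0.5·1 + 0.125·3 + 0.125·3 + 0.125·3 + 0.125·3; summed, H = 2.000 bits.
Mean RT = a + bH = 295 + 85·2.000 = 465.00 ms.

465 ms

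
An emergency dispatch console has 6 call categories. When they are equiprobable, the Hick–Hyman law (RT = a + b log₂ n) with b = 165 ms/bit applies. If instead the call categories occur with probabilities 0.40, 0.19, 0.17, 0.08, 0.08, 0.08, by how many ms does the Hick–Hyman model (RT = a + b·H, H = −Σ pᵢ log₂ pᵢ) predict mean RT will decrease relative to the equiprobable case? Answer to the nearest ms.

Equiprobable entropy H₀ = log₂ 6 = 2.5850 bits.
Skewed entropy H = −Σ pᵢ log₂ pᵢ = 2.2931 bits.
ΔRT = b·(H₀ − H) = 165 × 0.2919 = 48.16 ms.

48 ms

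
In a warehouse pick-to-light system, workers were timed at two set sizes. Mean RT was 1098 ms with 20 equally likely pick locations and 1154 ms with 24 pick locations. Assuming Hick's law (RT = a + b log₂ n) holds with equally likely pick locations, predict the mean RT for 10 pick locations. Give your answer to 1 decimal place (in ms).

Solve the two-equation system in a and b:
  b = (1154 − 1098) / (log₂ 24 − log₂ 20) = 56 / (4.5850 − 4.3219) = 212.900 ms/bit
  a = 1098 − 212.900 × 4.3219 = 177.862 ms
Then RT(10) = 177.862 + 212.900 × log₂ 10 = 177.862 + 212.900 × 3.3219 ≈ 885.100 ms.

885.1 ms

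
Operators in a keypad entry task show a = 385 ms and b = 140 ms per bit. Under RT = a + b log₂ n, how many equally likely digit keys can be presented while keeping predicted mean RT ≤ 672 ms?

Set 385 + 140·log₂ n ≤ 672 → log₂ n ≤ (672 − 385)/140 = 2.0500.
So n ≤ 2^2.0500 = 4.141; the largest integer n is 4.

4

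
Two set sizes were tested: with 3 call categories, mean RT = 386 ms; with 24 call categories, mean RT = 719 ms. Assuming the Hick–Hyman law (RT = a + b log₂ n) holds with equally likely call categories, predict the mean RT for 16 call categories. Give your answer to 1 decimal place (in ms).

Solve the two-equation system in a and b:
  b = (719 − 386) / (log₂ 24 − log₂ 3) = 333 / (4.5850 − 1.5850) = 111.000 ms/bit
  a = 386 − 111.000 × 1.5850 = 210.069 ms
Then RT(16) = 210.069 + 111.000 × log₂ 16 = 210.069 + 111.000 × 4 ≈ 654.069 ms.

654.1 ms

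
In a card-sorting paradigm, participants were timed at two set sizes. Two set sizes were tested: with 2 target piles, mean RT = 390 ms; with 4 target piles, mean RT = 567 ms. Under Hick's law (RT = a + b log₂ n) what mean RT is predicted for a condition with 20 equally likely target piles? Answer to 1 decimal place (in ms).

With log₂ n on the abscissa the relation is linear; from the two conditions:
  b = (567 − 390) / (log₂ 4 − log₂ 2) = 177 / (2 − 1) = 177.000 ms/bit
  a = 390 − 177.000 × 1 = 213.000 ms
Then RT(20) = 213.000 + 177.000 × log₂ 20 = 213.000 + 177.000 × 4.3219 ≈ 977.981 ms.

978.0 ms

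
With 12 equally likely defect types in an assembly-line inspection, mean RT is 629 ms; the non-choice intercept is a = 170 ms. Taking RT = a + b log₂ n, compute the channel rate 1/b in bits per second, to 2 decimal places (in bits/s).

7.81 bits/s

b = (629 − 170)/log₂ 12 = 459/3.5850 = 128.035 ms per bit = 0.12803 s/bit; the reciprocal is 7.810 bits/s.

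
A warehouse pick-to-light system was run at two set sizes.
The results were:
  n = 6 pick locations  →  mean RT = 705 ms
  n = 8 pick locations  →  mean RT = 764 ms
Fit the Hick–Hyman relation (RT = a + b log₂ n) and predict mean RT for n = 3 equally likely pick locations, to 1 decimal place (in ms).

Solve the two-equation system in a and b:
  b = (764 − 705) / (log₂ 8 − log₂ 6) = 59 / (3 − 2.5850) = 142.156 ms/bit
  a = 705 − 142.156 × 2.5850 = 337.533 ms
Then RT(3) = 337.533 + 142.156 × log₂ 3 = 337.533 + 142.156 × 1.5850 ≈ 562.844 ms.

562.8 ms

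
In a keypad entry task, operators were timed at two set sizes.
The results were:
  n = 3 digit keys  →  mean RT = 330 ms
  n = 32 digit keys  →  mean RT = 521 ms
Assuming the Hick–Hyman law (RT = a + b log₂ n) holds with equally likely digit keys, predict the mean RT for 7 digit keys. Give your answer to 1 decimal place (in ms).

Solve the two-equation system in a and b:
  b = (521 − 330) / (log₂ 32 − log₂ 3) = 191 / (5 − 1.5850) = 55.929 ms/bit
  a = 330 − 55.929 × 1.5850 = 241.354 ms
Then RT(7) = 241.354 + 55.929 × log₂ 7 = 241.354 + 55.929 × 2.8074 ≈ 398.367 ms.

398.4 ms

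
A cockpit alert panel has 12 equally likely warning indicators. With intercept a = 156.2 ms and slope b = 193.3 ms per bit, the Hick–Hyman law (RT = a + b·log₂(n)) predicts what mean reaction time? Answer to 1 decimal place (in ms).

log₂(12) = 3.5850 bits, so RT = 156.2 + 193.3 × 3.5850 ≈ 849.173 ms.

849.2 ms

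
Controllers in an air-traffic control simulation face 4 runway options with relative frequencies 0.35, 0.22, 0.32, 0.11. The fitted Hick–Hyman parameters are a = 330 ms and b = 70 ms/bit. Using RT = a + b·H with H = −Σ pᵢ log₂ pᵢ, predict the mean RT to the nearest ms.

462 ms

H = 0.35·log₂(1/0.35) + 0.22·log₂(1/0.22) + 0.32·log₂(1/0.32) + 0.11·log₂(1/0.11) = 1.8870 bits.
RT = 330 + 70 × 1.8870 = 462.09 ms.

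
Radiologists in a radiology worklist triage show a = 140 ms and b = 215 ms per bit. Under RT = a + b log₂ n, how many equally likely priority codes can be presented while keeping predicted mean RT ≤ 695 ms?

215·log₂ n ≤ 695 − 140 = 555, giving log₂ n ≤ 2.5814 and n ≤ 5.985. The largest whole number is 5.

5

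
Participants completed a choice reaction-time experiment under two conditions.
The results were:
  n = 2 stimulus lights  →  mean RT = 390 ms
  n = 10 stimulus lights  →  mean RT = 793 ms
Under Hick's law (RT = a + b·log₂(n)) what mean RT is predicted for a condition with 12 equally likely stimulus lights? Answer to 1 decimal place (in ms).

838.7 ms

Solve the two-equation system in a and b:
  b = (793 − 390) / (log₂ 10 − log₂ 2) = 403 / (3.3219 − 1) = 173.563 ms/bit
  a = 390 − 173.563 × 1 = 216.437 ms
Then RT(12) = 216.437 + 173.563 × log₂ 12 = 216.437 + 173.563 × 3.5850 ≈ 838.653 ms.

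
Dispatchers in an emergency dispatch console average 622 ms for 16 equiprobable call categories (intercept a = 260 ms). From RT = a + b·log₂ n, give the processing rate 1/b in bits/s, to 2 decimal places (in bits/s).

11.05 bits/s

b = (622 − 260)/log₂ 16 = 362/4 = 90.500 ms per bit = 0.09050 s/bit; the reciprocal is 11.050 bits/s.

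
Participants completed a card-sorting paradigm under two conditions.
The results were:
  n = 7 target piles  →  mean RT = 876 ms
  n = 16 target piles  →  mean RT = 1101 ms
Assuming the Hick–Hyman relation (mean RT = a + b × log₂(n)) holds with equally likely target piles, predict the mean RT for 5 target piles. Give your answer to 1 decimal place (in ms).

Fit slope and intercept:
  b = (1101 − 876) / (log₂ 16 − log₂ 7) = 225 / (4 − 2.8074) = 188.656 ms/bit
  a = 876 − 188.656 × 2.8074 = 346.375 ms
Then RT(5) = 346.375 + 188.656 × log₂ 5 = 346.375 + 188.656 × 2.3219 ≈ 784.421 ms.

784.4 ms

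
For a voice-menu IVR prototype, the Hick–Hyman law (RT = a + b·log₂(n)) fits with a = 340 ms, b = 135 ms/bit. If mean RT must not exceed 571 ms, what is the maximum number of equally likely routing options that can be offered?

3

Information budget: (571 − 340)/135 = 1.7111 bits, so n ≤ 2^1.7111 = 3.274 → at most 3.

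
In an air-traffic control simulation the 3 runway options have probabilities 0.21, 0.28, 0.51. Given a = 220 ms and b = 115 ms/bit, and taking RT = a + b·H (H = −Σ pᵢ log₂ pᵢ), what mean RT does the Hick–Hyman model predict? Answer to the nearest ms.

Entropy contributions −pᵢ log₂ pᵢ: 0.4728, 0.5142, 0.4954; sum H = 1.4825 bits.
RT = a + bH = 220 + 115·1.4825 = 390.48 ms.

390 ms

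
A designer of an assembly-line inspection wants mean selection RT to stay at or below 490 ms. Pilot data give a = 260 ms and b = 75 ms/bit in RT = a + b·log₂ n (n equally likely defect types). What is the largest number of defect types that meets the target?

Set 260 + 75·log₂ n ≤ 490 → log₂ n ≤ (490 − 260)/75 = 3.0667.
So n ≤ 2^3.0667 = 8.378; the largest integer n is 8.

8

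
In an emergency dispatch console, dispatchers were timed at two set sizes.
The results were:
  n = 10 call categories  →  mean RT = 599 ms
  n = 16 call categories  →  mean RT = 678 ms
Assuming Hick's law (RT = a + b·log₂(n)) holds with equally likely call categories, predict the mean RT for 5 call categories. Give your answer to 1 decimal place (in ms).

482.5 ms

Solve the two-equation system in a and b:
  b = (678 − 599) / (log₂ 16 − log₂ 10) = 79 / (4 − 3.3219) = 116.507 ms/bit
  a = 599 − 116.507 × 3.3219 = 211.973 ms
Then RT(5) = 211.973 + 116.507 × log₂ 5 = 211.973 + 116.507 × 2.3219 ≈ 482.493 ms.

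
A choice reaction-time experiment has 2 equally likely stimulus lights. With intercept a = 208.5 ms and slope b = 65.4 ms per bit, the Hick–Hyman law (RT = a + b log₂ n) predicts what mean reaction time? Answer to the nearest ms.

274 ms

log₂(2) = 1 bits, so RT = 208.5 + 65.4 × 1 ≈ 273.900 ms.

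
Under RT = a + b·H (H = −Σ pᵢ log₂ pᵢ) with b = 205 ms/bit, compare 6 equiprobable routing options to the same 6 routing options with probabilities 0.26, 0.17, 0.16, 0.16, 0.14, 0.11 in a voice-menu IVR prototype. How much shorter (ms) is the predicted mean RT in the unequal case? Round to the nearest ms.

11 ms

The RT saving is b·ΔH. Equiprobable H₀ = log₂(6) = 2.5850 bits; with the given probabilities H = 2.5333 bits.
b·(H₀ − H) = 205 × (2.5850 − 2.5333) = 10.59 ms.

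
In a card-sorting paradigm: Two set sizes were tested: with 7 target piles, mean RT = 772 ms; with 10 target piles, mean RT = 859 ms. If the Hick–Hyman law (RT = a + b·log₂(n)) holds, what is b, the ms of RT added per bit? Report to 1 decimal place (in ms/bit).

The slope on a log₂ axis is (859 − 772) / (3.3219 − 2.8074) = 169.072 ms/bit.

169.1 ms/bit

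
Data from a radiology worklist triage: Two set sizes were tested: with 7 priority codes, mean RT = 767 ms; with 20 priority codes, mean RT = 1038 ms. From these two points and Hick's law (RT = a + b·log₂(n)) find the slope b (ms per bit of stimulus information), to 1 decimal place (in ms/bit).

178.9 ms/bit

Slope: b = (1038 − 767) / (log₂ 20 − log₂ 7) = 271/1.5146 = 178.928 ms/bit.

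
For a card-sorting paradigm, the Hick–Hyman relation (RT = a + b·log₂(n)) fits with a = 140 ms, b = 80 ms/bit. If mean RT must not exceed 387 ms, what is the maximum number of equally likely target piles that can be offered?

8

Set 140 + 80·log₂ n ≤ 387 → log₂ n ≤ (387 − 140)/80 = 3.0875.
So n ≤ 2^3.0875 = 8.500; the largest integer n is 8.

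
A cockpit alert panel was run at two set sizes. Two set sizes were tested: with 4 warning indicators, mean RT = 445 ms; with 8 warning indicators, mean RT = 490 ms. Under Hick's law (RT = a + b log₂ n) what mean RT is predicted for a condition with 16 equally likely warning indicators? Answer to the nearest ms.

535 ms

Solve the two-equation system in a and b:
  b = (490 − 445) / (log₂ 8 − log₂ 4) = 45 / (3 − 2) = 45 ms/bit
  a = 445 − 45 × 2 = 355 ms
Then RT(16) = 355 + 45 × log₂ 16 = 355 + 45 × 4 ≈ 535.000 ms.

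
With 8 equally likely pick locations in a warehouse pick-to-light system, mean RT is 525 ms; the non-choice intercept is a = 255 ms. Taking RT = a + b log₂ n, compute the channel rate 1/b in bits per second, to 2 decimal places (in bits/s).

11.11 bits/s

Choice component = 525 − 255 = 270 ms over log₂(8) = 3 bits.
b = 270 / 3 = 90.000 ms/bit, so 1/b = 11.111 bits/s.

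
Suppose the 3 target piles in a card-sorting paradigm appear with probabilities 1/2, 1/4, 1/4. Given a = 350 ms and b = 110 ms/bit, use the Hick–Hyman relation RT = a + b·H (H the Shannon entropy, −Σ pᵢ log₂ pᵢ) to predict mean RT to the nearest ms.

515 ms

H = −Σ pᵢ log₂ pᵢ = 0.5·1 + 0.25·2 + 0.25·2 = 1.500 bits.
RT = 350 + 110 × 1.500 = 515.00 ms.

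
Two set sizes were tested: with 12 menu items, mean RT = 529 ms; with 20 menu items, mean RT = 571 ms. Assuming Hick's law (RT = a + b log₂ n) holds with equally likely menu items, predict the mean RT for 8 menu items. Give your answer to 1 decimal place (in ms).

495.7 ms

Fit slope and intercept:
  b = (571 − 529) / (log₂ 20 − log₂ 12) = 42 / (4.3219 − 3.5850) = 56.990 ms/bit
  a = 529 − 56.990 × 3.5850 = 324.691 ms
Then RT(8) = 324.691 + 56.990 × log₂ 8 = 324.691 + 56.990 × 3 ≈ 495.663 ms.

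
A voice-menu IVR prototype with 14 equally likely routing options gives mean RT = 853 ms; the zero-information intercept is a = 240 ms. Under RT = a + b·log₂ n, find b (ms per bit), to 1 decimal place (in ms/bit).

14 alternatives carry log₂ 14 = 3.8074 bits; the choice cost is 853 − 240 = 613 ms, so b = 613/3.8074 = 161.004 ms/bit.

161.0 ms/bit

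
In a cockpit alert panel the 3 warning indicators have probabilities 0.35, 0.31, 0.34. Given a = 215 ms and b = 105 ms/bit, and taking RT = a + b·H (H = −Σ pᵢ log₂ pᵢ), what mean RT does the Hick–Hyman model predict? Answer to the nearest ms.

H = 0.35·log₂(1/0.35) + 0.31·log₂(1/0.31) + 0.34·log₂(1/0.34) = 1.5831 bits.
RT = 215 + 105 × 1.5831 = 381.22 ms.

381 ms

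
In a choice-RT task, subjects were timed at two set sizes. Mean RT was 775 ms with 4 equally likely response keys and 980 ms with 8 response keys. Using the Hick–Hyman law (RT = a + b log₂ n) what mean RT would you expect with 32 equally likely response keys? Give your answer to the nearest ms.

Fit slope and intercept:
  b = (980 − 775) / (log₂ 8 − log₂ 4) = 205 / (3 − 2) = 205 ms/bit
  a = 775 − 205 × 2 = 365 ms
Then RT(32) = 365 + 205 × log₂ 32 = 365 + 205 × 5 ≈ 1390.000 ms.

1390 ms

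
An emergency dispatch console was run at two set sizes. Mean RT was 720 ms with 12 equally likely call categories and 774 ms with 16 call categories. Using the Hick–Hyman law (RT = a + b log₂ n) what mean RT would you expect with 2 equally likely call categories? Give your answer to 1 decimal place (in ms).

383.7 ms

Fit slope and intercept:
  b = (774 − 720) / (log₂ 16 − log₂ 12) = 54 / (4 − 3.5850) = 130.109 ms/bit
  a = 720 − 130.109 × 3.5850 = 253.565 ms
Then RT(2) = 253.565 + 130.109 × log₂ 2 = 253.565 + 130.109 × 1 ≈ 383.674 ms.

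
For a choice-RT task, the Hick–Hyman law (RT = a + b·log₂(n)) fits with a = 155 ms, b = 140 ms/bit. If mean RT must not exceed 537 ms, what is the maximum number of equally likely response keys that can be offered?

6

140·log₂ n ≤ 537 − 155 = 382, giving log₂ n ≤ 2.7286 and n ≤ 6.628. The largest whole number is 6.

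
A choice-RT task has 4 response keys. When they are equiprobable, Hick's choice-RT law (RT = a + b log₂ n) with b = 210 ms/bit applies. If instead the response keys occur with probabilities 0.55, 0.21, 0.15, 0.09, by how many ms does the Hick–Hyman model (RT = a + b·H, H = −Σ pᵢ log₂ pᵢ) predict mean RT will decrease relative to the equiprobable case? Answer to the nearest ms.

The RT saving is b·ΔH. Equiprobable H₀ = log₂(4) = 2.0000 bits; with the given probabilities H = 1.6704 bits.
b·(H₀ − H) = 210 × (2.0000 − 1.6704) = 69.22 ms.

69 ms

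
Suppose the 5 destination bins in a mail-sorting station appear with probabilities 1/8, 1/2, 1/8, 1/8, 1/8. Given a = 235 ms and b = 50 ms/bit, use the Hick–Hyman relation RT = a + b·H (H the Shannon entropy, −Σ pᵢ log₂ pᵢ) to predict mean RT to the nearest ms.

335 ms

H = −Σ pᵢ log₂ pᵢ = 0.125·3 + 0.5·1 + 0.125·3 + 0.125·3 + 0.125·3 = 2.000 bits.
RT = 235 + 50 × 2.000 = 335.00 ms.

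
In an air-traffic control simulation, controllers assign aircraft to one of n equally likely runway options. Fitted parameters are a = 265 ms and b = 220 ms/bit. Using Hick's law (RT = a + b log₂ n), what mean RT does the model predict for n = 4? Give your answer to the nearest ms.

705 ms

log₂(4) = 2 bits, so RT = 265 + 220 × 2 ≈ 705.000 ms.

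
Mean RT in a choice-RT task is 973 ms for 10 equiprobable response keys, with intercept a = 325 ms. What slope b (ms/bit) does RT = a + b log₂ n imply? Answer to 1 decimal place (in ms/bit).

log₂(10) = 3.3219 bits.
b = (RT − a)/log₂ n = (973 − 325) / 3.3219 = 195.067 ms/bit.

195.1 ms/bit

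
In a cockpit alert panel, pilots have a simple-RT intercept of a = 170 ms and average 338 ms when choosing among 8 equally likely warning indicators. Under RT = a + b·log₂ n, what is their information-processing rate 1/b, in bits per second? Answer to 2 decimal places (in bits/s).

17.86 bits/s

b = (338 − 170)/log₂ 8 = 168/3 = 56.000 ms per bit = 0.05600 s/bit; the reciprocal is 17.857 bits/s.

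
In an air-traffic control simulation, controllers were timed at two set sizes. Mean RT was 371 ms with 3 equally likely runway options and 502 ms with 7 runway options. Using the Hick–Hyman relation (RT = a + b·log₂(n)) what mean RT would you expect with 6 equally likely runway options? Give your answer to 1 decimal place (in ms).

Fit slope and intercept:
  b = (502 − 371) / (log₂ 7 − log₂ 3) = 131 / (2.8074 − 1.5850) = 107.167 ms/bit
  a = 371 − 107.167 × 1.5850 = 201.144 ms
Then RT(6) = 201.144 + 107.167 × log₂ 6 = 201.144 + 107.167 × 2.5850 ≈ 478.167 ms.

478.2 ms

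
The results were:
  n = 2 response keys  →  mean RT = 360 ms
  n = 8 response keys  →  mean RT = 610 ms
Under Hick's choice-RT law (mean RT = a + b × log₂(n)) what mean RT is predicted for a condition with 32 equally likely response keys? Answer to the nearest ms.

860 ms

Fit slope and intercept:
  b = (610 − 360) / (log₂ 8 − log₂ 2) = 250 / (3 − 1) = 125 ms/bit
  a = 360 − 125 × 1 = 235 ms
Then RT(32) = 235 + 125 × log₂ 32 = 235 + 125 × 5 ≈ 860.000 ms.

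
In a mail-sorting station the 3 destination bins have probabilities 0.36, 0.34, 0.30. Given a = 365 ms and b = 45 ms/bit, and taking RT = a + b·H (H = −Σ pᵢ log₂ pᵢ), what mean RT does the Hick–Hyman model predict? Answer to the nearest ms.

436 ms

H = 0.36·log₂(1/0.36) + 0.34·log₂(1/0.34) + 0.30·log₂(1/0.30) = 1.5809 bits.
RT = 365 + 45 × 1.5809 = 436.14 ms.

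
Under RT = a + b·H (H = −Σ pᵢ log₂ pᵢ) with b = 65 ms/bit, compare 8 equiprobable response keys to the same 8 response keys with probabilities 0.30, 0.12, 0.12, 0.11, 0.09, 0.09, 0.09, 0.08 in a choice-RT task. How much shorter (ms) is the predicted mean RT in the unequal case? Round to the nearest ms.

11 ms

The RT saving is b·ΔH. Equiprobable H₀ = log₂(8) = 3.0000 bits; with the given probabilities H = 2.8350 bits.
b·(H₀ − H) = 65 × (3.0000 − 2.8350) = 10.73 ms.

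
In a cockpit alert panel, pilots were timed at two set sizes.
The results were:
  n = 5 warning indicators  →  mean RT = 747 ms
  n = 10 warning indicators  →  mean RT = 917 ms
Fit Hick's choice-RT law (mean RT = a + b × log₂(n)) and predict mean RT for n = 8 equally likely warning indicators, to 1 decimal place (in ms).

862.3 ms

Fit slope and intercept:
  b = (917 − 747) / (log₂ 10 − log₂ 5) = 170 / (3.3219 − 2.3219) = 170.000 ms/bit
  a = 747 − 170.000 × 2.3219 = 352.272 ms
Then RT(8) = 352.272 + 170.000 × log₂ 8 = 352.272 + 170.000 × 3 ≈ 862.272 ms.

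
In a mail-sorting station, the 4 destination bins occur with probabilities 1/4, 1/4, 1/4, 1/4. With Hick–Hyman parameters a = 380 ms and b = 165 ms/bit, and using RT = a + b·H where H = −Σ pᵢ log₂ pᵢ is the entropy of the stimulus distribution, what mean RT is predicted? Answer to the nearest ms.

Each term −pᵢ log₂ pᵢ: 0.25·2 + 0.25·2 + 0.25·2 + 0.25·2; summed, H = 2.000 bits.
Mean RT = a + bH = 380 + 165·2.000 = 710.00 ms.

710 ms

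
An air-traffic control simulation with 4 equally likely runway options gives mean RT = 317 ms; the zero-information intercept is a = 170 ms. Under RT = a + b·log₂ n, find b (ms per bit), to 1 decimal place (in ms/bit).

log₂(4) = 2 bits.
b = (RT − a)/log₂ n = (317 − 170) / 2 = 73.500 ms/bit.

73.5 ms/bit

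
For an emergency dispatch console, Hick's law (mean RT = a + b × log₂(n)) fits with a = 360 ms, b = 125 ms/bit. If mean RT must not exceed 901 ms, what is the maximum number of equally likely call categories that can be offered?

20

Information budget: (901 − 360)/125 = 4.3280 bits, so n ≤ 2^4.3280 = 20.084 → at most 20.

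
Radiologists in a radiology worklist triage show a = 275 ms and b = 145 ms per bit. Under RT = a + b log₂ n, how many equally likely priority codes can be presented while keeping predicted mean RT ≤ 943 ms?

Information budget: (943 − 275)/145 = 4.6069 bits, so n ≤ 2^4.6069 = 24.368 → at most 24.

24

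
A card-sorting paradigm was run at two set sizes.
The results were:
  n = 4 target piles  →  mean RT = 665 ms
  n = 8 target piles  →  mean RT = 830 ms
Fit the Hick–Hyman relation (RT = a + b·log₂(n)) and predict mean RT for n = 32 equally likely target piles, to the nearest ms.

Fit slope and intercept:
  b = (830 − 665) / (log₂ 8 − log₂ 4) = 165 / (3 − 2) = 165 ms/bit
  a = 665 − 165 × 2 = 335 ms
Then RT(32) = 335 + 165 × log₂ 32 = 335 + 165 × 5 ≈ 1160.000 ms.

1160 ms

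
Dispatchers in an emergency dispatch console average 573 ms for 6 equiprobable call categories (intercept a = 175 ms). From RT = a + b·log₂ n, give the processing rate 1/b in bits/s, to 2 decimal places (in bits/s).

6.49 bits/s

b = (573 − 175)/log₂ 6 = 398/2.5850 = 153.967 ms per bit = 0.15397 s/bit; the reciprocal is 6.495 bits/s.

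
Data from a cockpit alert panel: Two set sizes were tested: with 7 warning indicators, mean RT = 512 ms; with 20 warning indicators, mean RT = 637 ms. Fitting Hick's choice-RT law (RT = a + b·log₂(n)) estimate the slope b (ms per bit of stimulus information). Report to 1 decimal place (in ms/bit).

82.5 ms/bit

b = (RT₂ − RT₁)/(log₂ n₂ − log₂ n₁) = (637 − 512)/(4.3219 − 2.8074) = 82.532 ms/bit.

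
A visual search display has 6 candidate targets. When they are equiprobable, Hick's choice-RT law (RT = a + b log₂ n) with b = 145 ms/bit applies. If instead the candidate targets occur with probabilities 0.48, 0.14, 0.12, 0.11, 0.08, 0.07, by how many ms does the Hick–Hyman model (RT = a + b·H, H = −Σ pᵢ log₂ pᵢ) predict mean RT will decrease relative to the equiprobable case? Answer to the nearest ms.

58 ms

The RT saving is b·ΔH. Equiprobable H₀ = log₂(6) = 2.5850 bits; with the given probabilities H = 2.1828 bits.
b·(H₀ − H) = 145 × (2.5850 − 2.1828) = 58.31 ms.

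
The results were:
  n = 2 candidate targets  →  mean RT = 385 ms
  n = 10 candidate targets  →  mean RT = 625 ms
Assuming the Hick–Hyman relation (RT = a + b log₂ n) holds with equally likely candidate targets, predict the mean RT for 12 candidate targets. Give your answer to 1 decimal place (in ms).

652.2 ms

Fit slope and intercept:
  b = (625 − 385) / (log₂ 10 − log₂ 2) = 240 / (3.3219 − 1) = 103.362 ms/bit
  a = 385 − 103.362 × 1 = 281.638 ms
Then RT(12) = 281.638 + 103.362 × log₂ 12 = 281.638 + 103.362 × 3.5850 ≈ 652.188 ms.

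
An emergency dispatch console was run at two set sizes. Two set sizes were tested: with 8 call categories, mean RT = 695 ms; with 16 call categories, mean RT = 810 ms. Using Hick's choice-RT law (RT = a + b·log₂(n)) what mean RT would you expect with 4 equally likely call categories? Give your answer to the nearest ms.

580 ms

Solve the two-equation system in a and b:
  b = (810 − 695) / (log₂ 16 − log₂ 8) = 115 / (4 − 3) = 115 ms/bit
  a = 695 − 115 × 3 = 350 ms
Then RT(4) = 350 + 115 × log₂ 4 = 350 + 115 × 2 ≈ 580.000 ms.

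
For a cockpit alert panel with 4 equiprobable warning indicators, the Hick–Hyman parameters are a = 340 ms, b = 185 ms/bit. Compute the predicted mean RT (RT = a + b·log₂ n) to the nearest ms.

710 ms

log₂(4) = 2 bits, so RT = 340 + 185 × 2 ≈ 710.000 ms.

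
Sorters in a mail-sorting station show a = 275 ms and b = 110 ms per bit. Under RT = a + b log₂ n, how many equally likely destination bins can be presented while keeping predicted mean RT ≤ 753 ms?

110·log₂ n ≤ 753 − 275 = 478, giving log₂ n ≤ 4.3455 and n ≤ 20.329. The largest whole number is 20.

20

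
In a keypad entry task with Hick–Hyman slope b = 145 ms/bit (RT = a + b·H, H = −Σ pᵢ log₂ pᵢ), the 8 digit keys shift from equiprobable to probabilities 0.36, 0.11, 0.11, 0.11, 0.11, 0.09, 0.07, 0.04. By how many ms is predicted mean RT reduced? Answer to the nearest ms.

Equiprobable entropy H₀ = log₂ 8 = 3.0000 bits.
Skewed entropy H = −Σ pᵢ log₂ pᵢ = 2.6987 bits.
ΔRT = b·(H₀ − H) = 145 × 0.3013 = 43.68 ms.

44 ms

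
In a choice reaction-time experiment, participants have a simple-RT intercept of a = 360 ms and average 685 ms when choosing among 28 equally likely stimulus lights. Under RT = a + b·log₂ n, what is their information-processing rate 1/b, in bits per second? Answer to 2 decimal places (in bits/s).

14.79 bits/s

b = (685 − 360)/log₂ 28 = 325/4.8074 = 67.605 ms per bit = 0.06760 s/bit; the reciprocal is 14.792 bits/s.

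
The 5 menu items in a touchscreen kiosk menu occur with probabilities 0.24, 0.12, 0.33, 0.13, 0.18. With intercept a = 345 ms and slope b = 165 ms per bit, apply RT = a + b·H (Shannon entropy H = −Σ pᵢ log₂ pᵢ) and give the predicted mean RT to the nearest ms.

711 ms

H = 0.24·log₂(1/0.24) + 0.12·log₂(1/0.12) + 0.33·log₂(1/0.33) + 0.13·log₂(1/0.13) + 0.18·log₂(1/0.18) = 2.2170 bits.
RT = 345 + 165 × 2.2170 = 710.80 ms.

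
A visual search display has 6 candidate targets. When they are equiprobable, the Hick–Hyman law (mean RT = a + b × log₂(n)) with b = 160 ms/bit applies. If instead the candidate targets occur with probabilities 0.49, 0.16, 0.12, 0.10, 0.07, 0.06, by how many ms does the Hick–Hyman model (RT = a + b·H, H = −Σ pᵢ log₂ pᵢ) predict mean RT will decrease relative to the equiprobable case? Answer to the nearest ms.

71 ms

The RT saving is b·ΔH. Equiprobable H₀ = log₂(6) = 2.5850 bits; with the given probabilities H = 2.1386 bits.
b·(H₀ − H) = 160 × (2.5850 − 2.1386) = 71.41 ms.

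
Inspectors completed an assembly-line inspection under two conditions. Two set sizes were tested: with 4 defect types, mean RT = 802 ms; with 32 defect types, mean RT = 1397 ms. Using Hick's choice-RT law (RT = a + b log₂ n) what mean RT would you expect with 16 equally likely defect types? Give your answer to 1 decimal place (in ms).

Fit slope and intercept:
  b = (1397 − 802) / (log₂ 32 − log₂ 4) = 595 / (5 − 2) = 198.333 ms/bit
  a = 802 − 198.333 × 2 = 405.333 ms
Then RT(16) = 405.333 + 198.333 × log₂ 16 = 405.333 + 198.333 × 4 ≈ 1198.667 ms.

1198.7 ms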